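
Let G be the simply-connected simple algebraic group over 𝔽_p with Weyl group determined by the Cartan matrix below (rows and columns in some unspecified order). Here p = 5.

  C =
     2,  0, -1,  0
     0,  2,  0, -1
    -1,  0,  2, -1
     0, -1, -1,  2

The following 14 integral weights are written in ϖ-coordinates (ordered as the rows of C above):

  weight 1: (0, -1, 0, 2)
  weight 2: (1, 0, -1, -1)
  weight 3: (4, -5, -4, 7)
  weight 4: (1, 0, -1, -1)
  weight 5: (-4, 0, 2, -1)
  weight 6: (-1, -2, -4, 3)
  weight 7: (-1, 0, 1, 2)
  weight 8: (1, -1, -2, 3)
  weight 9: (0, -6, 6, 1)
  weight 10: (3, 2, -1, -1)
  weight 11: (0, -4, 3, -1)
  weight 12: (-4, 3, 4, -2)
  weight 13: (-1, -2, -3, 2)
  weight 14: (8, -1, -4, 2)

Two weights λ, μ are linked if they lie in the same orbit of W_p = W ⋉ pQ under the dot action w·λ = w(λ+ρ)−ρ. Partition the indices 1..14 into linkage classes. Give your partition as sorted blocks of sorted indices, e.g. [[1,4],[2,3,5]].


Dynkin diagram of C (from the 6 off-diagonal −1 entries): A_4.

Alcove-folded reps (p=5, 14 weights, presented ϖ-order):

  λ_1+ρ ↦ (1, 0, 1, 3) · λ_2+ρ ↦ (2, 1, 0, 0) · λ_3+ρ ↦ (3, 1, 0, 0) · λ_4+ρ ↦ (2, 1, 0, 0) · λ_5+ρ ↦ (3, 1, 0, 0) · λ_6+ρ ↦ (3, 1, 0, 0) · λ_7+ρ ↦ (1, 0, 1, 3) · λ_8+ρ ↦ (1, 0, 1, 3) · λ_9+ρ ↦ (2, 1, 0, 0) · λ_10+ρ ↦ (2, 1, 0, 0) · λ_11+ρ ↦ (1, 0, 1, 3) · λ_12+ρ ↦ (0, 0, 1, 1) · λ_13+ρ ↦ (2, 1, 0, 0) · λ_14+ρ ↦ (1, 0, 1, 3)

Linkage partition of the 14 weights (4 classes, p=5):

[[1, 7, 8, 11, 14], [2, 4, 9, 10, 13], [3, 5, 6], [12]]


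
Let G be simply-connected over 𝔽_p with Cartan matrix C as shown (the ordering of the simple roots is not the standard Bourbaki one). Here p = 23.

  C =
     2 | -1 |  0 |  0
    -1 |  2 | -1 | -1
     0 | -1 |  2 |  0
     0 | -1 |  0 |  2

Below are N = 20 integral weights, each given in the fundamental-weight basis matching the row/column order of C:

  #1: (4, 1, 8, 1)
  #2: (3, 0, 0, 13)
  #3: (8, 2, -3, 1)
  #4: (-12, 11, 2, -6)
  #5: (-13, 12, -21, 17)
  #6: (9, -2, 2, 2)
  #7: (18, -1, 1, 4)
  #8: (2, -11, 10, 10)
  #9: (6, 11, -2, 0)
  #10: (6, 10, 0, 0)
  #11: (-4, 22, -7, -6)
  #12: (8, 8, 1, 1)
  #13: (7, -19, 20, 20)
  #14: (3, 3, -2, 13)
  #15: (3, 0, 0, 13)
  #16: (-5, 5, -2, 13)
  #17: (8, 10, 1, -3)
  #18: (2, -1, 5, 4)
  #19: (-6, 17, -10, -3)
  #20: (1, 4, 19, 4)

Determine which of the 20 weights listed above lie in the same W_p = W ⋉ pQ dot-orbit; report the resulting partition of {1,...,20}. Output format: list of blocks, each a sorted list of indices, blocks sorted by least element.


C ↔ D_4 under row/col permutation; |W(D_4)| = 192.

λ_j+ρ reflected into Ā_23 (⟨·,θ^∨⟩≤23); 4-tuples as given:

  λ_1 → (5, 2, 9, 2) · λ_2 → (4, 1, 1, 14) · λ_3 → (9, 1, 2, 2) · λ_4 → (7, 3, 1, 1) · λ_5 → (7, 3, 1, 1) · λ_6 → (9, 1, 2, 2) · λ_7 → (16, 2, 1, 2) · λ_8 → (7, 3, 1, 1) · λ_9 → (7, 3, 1, 1) · λ_10 → (7, 3, 1, 1) · λ_11 → (3, 0, 6, 5) · λ_12 → (9, 1, 2, 2) · λ_13 → (9, 1, 2, 2) · λ_14 → (4, 1, 1, 14) · λ_15 → (4, 1, 1, 14) · λ_16 → (4, 1, 1, 14) · λ_17 → (9, 1, 2, 2) · λ_18 → (3, 0, 6, 5) · λ_19 → (5, 2, 9, 2) · λ_20 → (5, 2, 9, 2)

Linkage partition of the 20 weights (6 classes, p=23):

[[1, 19, 20], [2, 14, 15, 16], [3, 6, 12, 13, 17], [4, 5, 8, 9, 10], [7], [11, 18]]


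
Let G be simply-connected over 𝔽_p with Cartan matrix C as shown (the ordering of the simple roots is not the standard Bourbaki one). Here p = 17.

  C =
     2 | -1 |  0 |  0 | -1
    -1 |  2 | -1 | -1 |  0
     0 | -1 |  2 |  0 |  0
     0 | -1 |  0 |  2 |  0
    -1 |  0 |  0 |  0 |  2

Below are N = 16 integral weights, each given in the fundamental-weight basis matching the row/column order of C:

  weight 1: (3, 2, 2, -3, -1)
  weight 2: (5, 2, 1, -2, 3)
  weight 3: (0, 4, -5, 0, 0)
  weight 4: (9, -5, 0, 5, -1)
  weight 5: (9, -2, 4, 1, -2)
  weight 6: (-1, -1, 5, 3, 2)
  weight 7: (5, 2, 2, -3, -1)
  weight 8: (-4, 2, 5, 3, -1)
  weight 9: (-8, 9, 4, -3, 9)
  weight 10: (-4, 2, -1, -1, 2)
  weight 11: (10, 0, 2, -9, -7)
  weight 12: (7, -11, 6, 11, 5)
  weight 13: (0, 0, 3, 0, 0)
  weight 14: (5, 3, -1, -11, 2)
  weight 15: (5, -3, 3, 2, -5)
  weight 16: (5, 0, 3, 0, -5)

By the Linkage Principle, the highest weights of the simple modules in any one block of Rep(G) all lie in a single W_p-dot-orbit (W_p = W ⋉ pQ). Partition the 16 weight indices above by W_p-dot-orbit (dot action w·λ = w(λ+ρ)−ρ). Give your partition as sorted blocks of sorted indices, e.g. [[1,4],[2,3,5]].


Dynkin diagram of C (from the 8 off-diagonal −1 entries): D_5.

λ_j+ρ reflected into Ā_17 (⟨·,θ^∨⟩≤17); 5-tuples as given:

    λ_1 → (4, 1, 3, 2, 0)
    λ_2 → (0, 2, 2, 1, 4)
    λ_3 → (1, 1, 4, 1, 1)
    λ_4 → (4, 1, 3, 2, 0)
    λ_5 → (1, 1, 4, 1, 1)
    λ_6 → (0, 0, 6, 4, 3)
    λ_7 → (4, 1, 3, 2, 0)
    λ_8 → (0, 0, 6, 4, 3)
    λ_9 → (1, 1, 4, 1, 1)
    λ_10 → (3, 0, 0, 0, 0)
    λ_11 → (2, 1, 4, 1, 4)
    λ_12 → (4, 1, 3, 2, 0)
    λ_13 → (1, 1, 4, 1, 1)
    λ_14 → (0, 0, 6, 4, 3)
    λ_15 → (0, 2, 2, 1, 4)
    λ_16 → (2, 1, 4, 1, 4)

Partition of {1..16} into 6 W_17-dot-orbits:

[[1, 4, 7, 12], [2, 15], [3, 5, 9, 13], [6, 8, 14], [10], [11, 16]]


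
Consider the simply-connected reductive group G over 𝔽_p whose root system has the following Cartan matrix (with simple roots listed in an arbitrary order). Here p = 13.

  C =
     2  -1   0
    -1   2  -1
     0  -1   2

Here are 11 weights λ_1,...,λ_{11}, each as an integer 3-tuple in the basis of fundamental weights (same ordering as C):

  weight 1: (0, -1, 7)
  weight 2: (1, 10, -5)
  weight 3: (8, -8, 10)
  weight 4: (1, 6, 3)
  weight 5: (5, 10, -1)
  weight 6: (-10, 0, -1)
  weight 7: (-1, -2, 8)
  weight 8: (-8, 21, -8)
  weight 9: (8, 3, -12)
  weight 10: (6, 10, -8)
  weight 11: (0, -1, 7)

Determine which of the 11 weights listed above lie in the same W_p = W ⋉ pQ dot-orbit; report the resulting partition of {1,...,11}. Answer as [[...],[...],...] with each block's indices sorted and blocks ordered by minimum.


Root system A_3: the 3×3 matrix C matches after relabeling.

Alcove-folded reps (p=13, 11 weights, presented ϖ-order):

  λ_1 → (1, 0, 8);  λ_2 → (2, 7, 4);  λ_3 → (2, 7, 4);  λ_4 → (2, 7, 4);  λ_5 → (2, 7, 4);  λ_6 → (1, 0, 8);  λ_7 → (1, 0, 8);  λ_8 → (2, 4, 2);  λ_9 → (2, 7, 4);  λ_10 → (2, 4, 2);  λ_11 → (1, 0, 8)

Linkage partition of the 11 weights (3 classes, p=13):

[[1, 6, 7, 11], [2, 3, 4, 5, 9], [8, 10]]


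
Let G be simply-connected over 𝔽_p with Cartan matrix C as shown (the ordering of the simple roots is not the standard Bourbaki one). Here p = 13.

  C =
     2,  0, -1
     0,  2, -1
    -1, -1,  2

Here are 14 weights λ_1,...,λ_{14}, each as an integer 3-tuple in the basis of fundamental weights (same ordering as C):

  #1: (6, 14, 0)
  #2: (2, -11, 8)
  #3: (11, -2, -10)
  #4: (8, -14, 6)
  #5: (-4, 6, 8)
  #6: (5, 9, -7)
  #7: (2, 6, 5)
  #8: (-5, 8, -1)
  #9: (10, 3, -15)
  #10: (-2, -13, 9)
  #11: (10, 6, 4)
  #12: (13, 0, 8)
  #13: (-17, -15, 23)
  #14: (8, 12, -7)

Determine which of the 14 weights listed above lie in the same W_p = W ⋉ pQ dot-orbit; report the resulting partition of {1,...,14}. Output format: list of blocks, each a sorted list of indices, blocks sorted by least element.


Type A_3, rank 3, |W|=24; reorder rows/cols to standard.

Ā_13 reps of the 14 weights (A_3, coords as presented):

  λ_1 → (1, 3, 2)
  λ_2 → (2, 9, 1)
  λ_3 → (2, 9, 1)
  λ_4 → (0, 4, 6)
  λ_5 → (0, 4, 6)
  λ_6 → (0, 4, 6)
  λ_7 → (0, 4, 6)
  λ_8 → (0, 5, 4)
  λ_9 → (2, 9, 1)
  λ_10 → (2, 9, 1)
  λ_11 → (1, 3, 2)
  λ_12 → (2, 9, 1)
  λ_13 → (1, 3, 2)
  λ_14 → (0, 4, 6)

4 distinct reps among the 14 weights ⇒ 4 W_13-linkage classes:

[[1, 11, 13], [2, 3, 9, 10, 12], [4, 5, 6, 7, 14], [8]]


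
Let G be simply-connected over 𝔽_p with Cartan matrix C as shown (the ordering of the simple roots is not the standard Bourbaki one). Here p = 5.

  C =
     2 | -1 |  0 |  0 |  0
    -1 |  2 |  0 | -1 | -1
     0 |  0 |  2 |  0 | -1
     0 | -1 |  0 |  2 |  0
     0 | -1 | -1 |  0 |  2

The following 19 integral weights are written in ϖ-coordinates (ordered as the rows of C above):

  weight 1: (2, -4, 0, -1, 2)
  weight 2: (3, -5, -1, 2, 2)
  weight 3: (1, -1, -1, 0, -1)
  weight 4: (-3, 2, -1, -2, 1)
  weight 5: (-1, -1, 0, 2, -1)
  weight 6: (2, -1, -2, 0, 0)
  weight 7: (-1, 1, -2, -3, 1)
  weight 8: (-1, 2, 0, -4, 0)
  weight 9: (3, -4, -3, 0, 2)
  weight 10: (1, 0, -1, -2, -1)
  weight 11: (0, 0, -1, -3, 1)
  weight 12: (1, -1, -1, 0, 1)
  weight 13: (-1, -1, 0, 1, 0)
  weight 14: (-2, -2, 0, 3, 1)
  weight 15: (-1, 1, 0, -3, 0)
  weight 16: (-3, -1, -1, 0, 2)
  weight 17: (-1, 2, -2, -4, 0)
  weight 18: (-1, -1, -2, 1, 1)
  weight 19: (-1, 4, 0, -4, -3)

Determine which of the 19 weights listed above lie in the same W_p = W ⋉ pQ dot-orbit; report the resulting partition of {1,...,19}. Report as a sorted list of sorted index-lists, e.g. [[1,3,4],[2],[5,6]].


Type D_5, rank 5, |W|=1920; reorder rows/cols to standard.

Alcove-folded reps (p=5, 19 weights, presented ϖ-order):

  1: (0, 0, 1, 3, 0);  2: (0, 1, 0, 1, 1);  3: (2, 0, 0, 1, 0);  4: (2, 0, 0, 1, 0);  5: (0, 0, 1, 3, 0);  6: (3, 0, 1, 1, 0);  7: (0, 0, 1, 2, 1);  8: (0, 0, 1, 3, 0);  9: (0, 1, 0, 1, 1);  10: (2, 0, 0, 1, 0);  11: (0, 1, 0, 1, 1);  12: (2, 0, 0, 1, 0);  13: (0, 0, 1, 2, 1);  14: (1, 0, 0, 2, 1);  15: (0, 0, 1, 2, 1);  16: (0, 1, 0, 1, 1);  17: (0, 0, 1, 3, 0);  18: (0, 0, 1, 2, 1);  19: (0, 0, 1, 3, 0)

Partition of {1..19} into 6 W_5-dot-orbits:

[[1, 5, 8, 17, 19], [2, 9, 11, 16], [3, 4, 10, 12], [6], [7, 13, 15, 18], [14]]


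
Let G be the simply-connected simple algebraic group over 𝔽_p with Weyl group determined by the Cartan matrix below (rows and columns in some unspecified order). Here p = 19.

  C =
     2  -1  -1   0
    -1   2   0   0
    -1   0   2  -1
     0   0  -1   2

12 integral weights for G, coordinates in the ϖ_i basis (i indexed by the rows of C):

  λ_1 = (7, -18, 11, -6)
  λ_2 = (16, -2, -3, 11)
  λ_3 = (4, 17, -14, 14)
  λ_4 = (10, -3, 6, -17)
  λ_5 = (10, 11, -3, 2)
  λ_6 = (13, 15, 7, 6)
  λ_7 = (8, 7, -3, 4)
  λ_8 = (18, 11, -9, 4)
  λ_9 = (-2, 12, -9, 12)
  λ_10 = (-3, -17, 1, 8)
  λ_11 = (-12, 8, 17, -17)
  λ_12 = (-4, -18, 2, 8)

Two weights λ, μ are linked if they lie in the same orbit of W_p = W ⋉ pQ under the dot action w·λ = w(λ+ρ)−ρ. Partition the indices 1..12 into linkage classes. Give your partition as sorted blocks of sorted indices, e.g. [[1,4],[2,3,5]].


Type A_4, rank 4, |W|=120; reorder rows/cols to standard.

W_19-reps of the 12 weights in Ā_19 (same 4-coord order as C):

  λ_1+ρ ↦ (7, 7, 2, 2);  λ_2+ρ ↦ (7, 7, 2, 2);  λ_3+ρ ↦ (8, 4, 1, 4);  λ_4+ρ ↦ (0, 2, 9, 7);  λ_5+ρ ↦ (7, 7, 2, 2);  λ_6+ρ ↦ (7, 0, 4, 5);  λ_7+ρ ↦ (7, 7, 2, 2);  λ_8+ρ ↦ (7, 0, 4, 5);  λ_9+ρ ↦ (8, 4, 1, 4);  λ_10+ρ ↦ (0, 2, 9, 7);  λ_11+ρ ↦ (0, 2, 9, 7);  λ_12+ρ ↦ (0, 2, 9, 7)

Grouping the 12 weights by Ā_19-representative: 4 linkage classes.

[[1, 2, 5, 7], [3, 9], [4, 10, 11, 12], [6, 8]]


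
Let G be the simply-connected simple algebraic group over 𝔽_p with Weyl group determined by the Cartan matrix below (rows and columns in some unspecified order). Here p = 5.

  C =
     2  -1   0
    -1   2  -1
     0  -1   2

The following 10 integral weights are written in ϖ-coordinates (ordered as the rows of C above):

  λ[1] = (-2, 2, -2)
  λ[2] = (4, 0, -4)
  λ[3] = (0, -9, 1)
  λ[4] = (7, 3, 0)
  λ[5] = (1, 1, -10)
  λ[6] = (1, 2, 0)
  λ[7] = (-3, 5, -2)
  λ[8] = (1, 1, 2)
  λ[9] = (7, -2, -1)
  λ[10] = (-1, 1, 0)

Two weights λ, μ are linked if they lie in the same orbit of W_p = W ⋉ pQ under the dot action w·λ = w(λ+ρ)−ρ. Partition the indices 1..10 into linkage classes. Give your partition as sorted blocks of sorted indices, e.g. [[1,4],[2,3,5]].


Type A_3, rank 3, |W|=24; reorder rows/cols to standard.

Ā_5 reps of the 10 weights (A_3, coords as presented):

  λ_1+ρ ↦ (1, 1, 1) · λ_2+ρ ↦ (2, 2, 0) · λ_3+ρ ↦ (1, 2, 2) · λ_4+ρ ↦ (1, 0, 2) · λ_5+ρ ↦ (1, 0, 2) · λ_6+ρ ↦ (1, 3, 0) · λ_7+ρ ↦ (1, 3, 0) · λ_8+ρ ↦ (0, 2, 1) · λ_9+ρ ↦ (2, 2, 0) · λ_10+ρ ↦ (0, 2, 1)

6 distinct reps among the 10 weights ⇒ 6 W_5-linkage classes:

[[1], [2, 9], [3], [4, 5], [6, 7], [8, 10]]


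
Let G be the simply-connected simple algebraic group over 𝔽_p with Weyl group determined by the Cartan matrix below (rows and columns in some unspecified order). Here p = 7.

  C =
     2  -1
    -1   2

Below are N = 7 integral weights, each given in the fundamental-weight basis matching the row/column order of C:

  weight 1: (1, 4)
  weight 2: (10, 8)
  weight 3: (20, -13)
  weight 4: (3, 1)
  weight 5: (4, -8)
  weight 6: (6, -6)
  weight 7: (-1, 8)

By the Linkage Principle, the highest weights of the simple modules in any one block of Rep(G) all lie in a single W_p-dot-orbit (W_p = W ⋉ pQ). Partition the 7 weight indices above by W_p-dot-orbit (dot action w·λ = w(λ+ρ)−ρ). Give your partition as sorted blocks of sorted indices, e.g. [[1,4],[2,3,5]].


Root system A_2: the 2×2 matrix C matches after relabeling.

Folding the 7 weights λ_j+ρ into Ā_7 (reps in the given 2-coord order):

    λ_1 → (2, 5)
    λ_2 → (4, 2)
    λ_3 → (2, 5)
    λ_4 → (4, 2)
    λ_5 → (2, 5)
    λ_6 → (2, 5)
    λ_7 → (2, 5)

Linkage partition of the 7 weights (2 classes, p=7):

[[1, 3, 5, 6, 7], [2, 4]]


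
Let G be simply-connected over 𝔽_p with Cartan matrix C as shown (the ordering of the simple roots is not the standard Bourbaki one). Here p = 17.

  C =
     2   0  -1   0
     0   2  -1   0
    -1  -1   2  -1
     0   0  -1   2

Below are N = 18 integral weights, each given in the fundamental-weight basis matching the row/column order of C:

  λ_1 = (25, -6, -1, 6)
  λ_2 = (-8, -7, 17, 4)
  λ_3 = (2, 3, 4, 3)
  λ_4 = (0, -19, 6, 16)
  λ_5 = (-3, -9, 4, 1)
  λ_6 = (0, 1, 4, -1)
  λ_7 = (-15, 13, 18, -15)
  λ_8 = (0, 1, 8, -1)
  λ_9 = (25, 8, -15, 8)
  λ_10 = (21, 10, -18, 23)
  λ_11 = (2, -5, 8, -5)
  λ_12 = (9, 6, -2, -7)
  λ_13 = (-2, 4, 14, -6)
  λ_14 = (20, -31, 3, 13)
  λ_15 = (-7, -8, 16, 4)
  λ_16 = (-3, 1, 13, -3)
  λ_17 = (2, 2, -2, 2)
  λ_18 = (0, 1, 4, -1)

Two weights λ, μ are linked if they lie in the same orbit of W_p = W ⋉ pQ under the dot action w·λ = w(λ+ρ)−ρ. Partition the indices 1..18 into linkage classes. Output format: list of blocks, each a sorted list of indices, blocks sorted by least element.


Cartan matrix: type D_4 (|W|=192); un-permuting the 4 rows.

λ_j+ρ reflected into Ā_17 (⟨·,θ^∨⟩≤17); 4-tuples as given:

  1: (1, 2, 5, 0);  2: (1, 0, 5, 1);  3: (3, 4, 1, 4);  4: (3, 0, 6, 1);  5: (2, 2, 1, 2);  6: (1, 2, 5, 0);  7: (2, 2, 1, 2);  8: (1, 2, 5, 0);  9: (3, 4, 1, 4);  10: (1, 0, 5, 1);  11: (3, 4, 1, 4);  12: (3, 0, 6, 1);  13: (2, 2, 1, 2);  14: (3, 4, 1, 4);  15: (1, 2, 5, 0);  16: (2, 2, 1, 2);  17: (2, 2, 1, 2);  18: (1, 2, 5, 0)

Grouping the 18 weights by Ā_17-representative: 5 linkage classes.

[[1, 6, 8, 15, 18], [2, 10], [3, 9, 11, 14], [4, 12], [5, 7, 13, 16, 17]]


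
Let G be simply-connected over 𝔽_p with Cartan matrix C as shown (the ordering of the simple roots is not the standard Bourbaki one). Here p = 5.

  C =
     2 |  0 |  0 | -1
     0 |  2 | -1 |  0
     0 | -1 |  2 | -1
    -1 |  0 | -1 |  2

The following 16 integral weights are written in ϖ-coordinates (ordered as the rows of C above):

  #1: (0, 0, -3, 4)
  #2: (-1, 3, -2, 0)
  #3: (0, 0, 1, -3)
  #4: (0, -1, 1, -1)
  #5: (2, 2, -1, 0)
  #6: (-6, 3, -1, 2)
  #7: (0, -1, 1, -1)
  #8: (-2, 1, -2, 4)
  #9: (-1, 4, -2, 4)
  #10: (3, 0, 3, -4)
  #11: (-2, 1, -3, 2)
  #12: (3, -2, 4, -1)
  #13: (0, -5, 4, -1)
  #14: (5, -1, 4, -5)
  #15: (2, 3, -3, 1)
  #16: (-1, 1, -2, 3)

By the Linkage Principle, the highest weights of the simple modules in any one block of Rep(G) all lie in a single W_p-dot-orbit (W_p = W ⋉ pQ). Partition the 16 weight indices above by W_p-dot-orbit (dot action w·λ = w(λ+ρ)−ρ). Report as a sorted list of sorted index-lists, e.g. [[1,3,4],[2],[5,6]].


C ↔ A_4 under row/col permutation; |W(A_4)| = 120.

W_5-reps of the 16 weights in Ā_5 (same 4-coord order as C):

  [1] (0, 0, 1, 3);  [2] (0, 3, 1, 0);  [3] (1, 1, 0, 1);  [4] (1, 0, 2, 0);  [5] (1, 1, 0, 1);  [6] (1, 0, 2, 0);  [7] (1, 0, 2, 0);  [8] (0, 0, 1, 3);  [9] (4, 0, 1, 0);  [10] (0, 0, 1, 3);  [11] (1, 0, 2, 0);  [12] (0, 3, 1, 0);  [13] (0, 3, 1, 0);  [14] (0, 1, 1, 3);  [15] (1, 0, 2, 0);  [16] (0, 1, 1, 3)

6 distinct reps among the 16 weights ⇒ 6 W_5-linkage classes:

[[1, 8, 10], [2, 12, 13], [3, 5], [4, 6, 7, 11, 15], [9], [14, 16]]


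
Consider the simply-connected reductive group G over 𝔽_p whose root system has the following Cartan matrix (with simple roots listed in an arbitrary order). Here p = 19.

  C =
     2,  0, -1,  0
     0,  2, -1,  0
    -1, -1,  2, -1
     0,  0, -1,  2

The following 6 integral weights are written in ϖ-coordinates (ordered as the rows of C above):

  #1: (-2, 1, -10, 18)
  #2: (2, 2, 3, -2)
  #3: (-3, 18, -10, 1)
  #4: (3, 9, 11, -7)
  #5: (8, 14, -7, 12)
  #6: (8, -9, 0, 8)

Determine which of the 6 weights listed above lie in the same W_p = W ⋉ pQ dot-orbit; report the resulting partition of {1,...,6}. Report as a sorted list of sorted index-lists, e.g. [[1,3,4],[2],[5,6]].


Root system D_4: the 4×4 matrix C matches after relabeling.

Alcove-folded reps (p=19, 6 weights, presented ϖ-order):

  [1] (2, 1, 7, 2) · [2] (3, 3, 3, 1) · [3] (2, 1, 7, 2) · [4] (3, 3, 3, 1) · [5] (3, 3, 3, 1) · [6] (2, 1, 7, 2)

Grouping the 6 weights by Ā_19-representative: 2 linkage classes.

[[1, 3, 6], [2, 4, 5]]


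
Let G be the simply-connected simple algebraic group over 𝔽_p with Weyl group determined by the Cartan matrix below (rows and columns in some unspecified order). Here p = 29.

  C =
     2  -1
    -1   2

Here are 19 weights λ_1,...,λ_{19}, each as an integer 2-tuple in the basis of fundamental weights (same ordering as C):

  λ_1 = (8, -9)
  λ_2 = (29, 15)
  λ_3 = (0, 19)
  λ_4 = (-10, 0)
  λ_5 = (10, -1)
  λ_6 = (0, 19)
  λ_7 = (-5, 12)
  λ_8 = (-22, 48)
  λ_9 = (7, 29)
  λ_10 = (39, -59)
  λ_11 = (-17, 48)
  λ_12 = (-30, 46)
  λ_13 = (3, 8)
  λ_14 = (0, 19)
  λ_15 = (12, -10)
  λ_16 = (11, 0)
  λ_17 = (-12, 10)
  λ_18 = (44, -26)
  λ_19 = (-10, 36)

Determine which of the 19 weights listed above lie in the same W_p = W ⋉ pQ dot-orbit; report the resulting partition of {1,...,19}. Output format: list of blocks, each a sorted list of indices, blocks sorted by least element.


Dynkin diagram of C (from the 2 off-diagonal −1 entries): A_2.

λ_j+ρ reflected into Ā_29 (⟨·,θ^∨⟩≤29); 2-tuples as given:

    λ_1+ρ ↦ (1, 8)
    λ_2+ρ ↦ (12, 1)
    λ_3+ρ ↦ (1, 20)
    λ_4+ρ ↦ (1, 8)
    λ_5+ρ ↦ (11, 0)
    λ_6+ρ ↦ (1, 20)
    λ_7+ρ ↦ (4, 9)
    λ_8+ρ ↦ (1, 8)
    λ_9+ρ ↦ (1, 20)
    λ_10+ρ ↦ (11, 0)
    λ_11+ρ ↦ (4, 9)
    λ_12+ρ ↦ (11, 0)
    λ_13+ρ ↦ (4, 9)
    λ_14+ρ ↦ (1, 20)
    λ_15+ρ ↦ (4, 9)
    λ_16+ρ ↦ (12, 1)
    λ_17+ρ ↦ (11, 0)
    λ_18+ρ ↦ (4, 9)
    λ_19+ρ ↦ (1, 20)

Grouping the 19 weights by Ā_29-representative: 5 linkage classes.

[[1, 4, 8], [2, 16], [3, 6, 9, 14, 19], [5, 10, 12, 17], [7, 11, 13, 15, 18]]


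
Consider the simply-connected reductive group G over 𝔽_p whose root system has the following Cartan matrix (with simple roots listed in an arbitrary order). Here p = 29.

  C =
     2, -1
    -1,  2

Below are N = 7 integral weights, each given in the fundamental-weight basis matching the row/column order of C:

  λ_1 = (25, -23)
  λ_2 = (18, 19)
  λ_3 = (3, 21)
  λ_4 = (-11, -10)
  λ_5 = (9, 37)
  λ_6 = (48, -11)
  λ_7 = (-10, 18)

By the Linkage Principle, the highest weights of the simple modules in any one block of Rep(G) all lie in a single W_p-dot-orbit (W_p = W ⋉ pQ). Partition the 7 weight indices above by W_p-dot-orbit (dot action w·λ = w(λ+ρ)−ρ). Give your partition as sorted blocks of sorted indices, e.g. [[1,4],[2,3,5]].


C ↔ A_2 under row/col permutation; |W(A_2)| = 6.

Each λ_j+ρ reduced to Ā_29; 2-tuples below use C's row order:

  [1] (4, 22)
  [2] (9, 10)
  [3] (4, 22)
  [4] (9, 10)
  [5] (9, 10)
  [6] (9, 10)
  [7] (9, 10)

2 distinct reps among the 7 weights ⇒ 2 W_29-linkage classes:

[[1, 3], [2, 4, 5, 6, 7]]


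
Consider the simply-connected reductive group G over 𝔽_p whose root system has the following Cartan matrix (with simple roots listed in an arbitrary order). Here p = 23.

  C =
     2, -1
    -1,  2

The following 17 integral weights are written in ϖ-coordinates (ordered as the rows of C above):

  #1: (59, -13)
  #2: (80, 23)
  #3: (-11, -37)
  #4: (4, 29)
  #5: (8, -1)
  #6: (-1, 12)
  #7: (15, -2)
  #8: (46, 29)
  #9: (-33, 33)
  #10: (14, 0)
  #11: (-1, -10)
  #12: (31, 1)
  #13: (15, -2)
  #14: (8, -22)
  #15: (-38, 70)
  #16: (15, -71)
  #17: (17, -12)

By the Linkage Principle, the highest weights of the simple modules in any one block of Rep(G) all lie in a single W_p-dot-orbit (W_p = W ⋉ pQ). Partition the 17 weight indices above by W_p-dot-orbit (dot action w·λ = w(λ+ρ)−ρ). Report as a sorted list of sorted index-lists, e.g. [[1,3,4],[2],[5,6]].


Dynkin diagram of C (from the 2 off-diagonal −1 entries): A_2.

Alcove-folded reps (p=23, 17 weights, presented ϖ-order):

    1: (12, 9)
    2: (1, 10)
    3: (0, 13)
    4: (7, 11)
    5: (9, 0)
    6: (0, 13)
    7: (15, 1)
    8: (15, 1)
    9: (12, 9)
    10: (15, 1)
    11: (9, 0)
    12: (12, 9)
    13: (15, 1)
    14: (12, 9)
    15: (12, 9)
    16: (15, 1)
    17: (7, 11)

The 17 indices split into 6 linkage classes (same alcove rep ⇔ same W_23-dot-orbit):

[[1, 9, 12, 14, 15], [2], [3, 6], [4, 17], [5, 11], [7, 8, 10, 13, 16]]


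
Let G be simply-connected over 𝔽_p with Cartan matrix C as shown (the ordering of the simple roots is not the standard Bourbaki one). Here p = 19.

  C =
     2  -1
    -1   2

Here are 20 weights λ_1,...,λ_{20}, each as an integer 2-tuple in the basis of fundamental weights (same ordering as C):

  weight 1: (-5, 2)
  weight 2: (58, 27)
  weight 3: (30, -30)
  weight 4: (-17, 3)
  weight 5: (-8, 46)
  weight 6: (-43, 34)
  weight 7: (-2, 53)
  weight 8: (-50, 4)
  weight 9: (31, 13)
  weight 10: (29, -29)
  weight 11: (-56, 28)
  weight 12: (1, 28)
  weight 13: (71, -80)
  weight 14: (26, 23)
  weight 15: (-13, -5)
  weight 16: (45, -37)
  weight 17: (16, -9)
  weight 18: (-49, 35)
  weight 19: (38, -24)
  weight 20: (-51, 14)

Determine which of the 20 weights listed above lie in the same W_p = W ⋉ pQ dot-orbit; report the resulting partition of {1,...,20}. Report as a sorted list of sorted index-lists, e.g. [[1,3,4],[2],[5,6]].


Type A_2, rank 2, |W|=6; reorder rows/cols to standard.

Alcove-folded reps (p=19, 20 weights, presented ϖ-order):

  1: (3, 1);  2: (9, 8);  3: (10, 7);  4: (4, 12);  5: (10, 7);  6: (4, 12);  7: (3, 1);  8: (8, 5);  9: (8, 5);  10: (9, 8);  11: (10, 7);  12: (10, 7);  13: (4, 12);  14: (8, 5);  15: (4, 12);  16: (9, 8);  17: (9, 8);  18: (10, 7);  19: (3, 1);  20: (4, 12)

These 20 weights hit 5 W_19-dot-orbits; sizes (3, 4, 5, 5, 3):

[[1, 7, 19], [2, 10, 16, 17], [3, 5, 11, 12, 18], [4, 6, 13, 15, 20], [8, 9, 14]]


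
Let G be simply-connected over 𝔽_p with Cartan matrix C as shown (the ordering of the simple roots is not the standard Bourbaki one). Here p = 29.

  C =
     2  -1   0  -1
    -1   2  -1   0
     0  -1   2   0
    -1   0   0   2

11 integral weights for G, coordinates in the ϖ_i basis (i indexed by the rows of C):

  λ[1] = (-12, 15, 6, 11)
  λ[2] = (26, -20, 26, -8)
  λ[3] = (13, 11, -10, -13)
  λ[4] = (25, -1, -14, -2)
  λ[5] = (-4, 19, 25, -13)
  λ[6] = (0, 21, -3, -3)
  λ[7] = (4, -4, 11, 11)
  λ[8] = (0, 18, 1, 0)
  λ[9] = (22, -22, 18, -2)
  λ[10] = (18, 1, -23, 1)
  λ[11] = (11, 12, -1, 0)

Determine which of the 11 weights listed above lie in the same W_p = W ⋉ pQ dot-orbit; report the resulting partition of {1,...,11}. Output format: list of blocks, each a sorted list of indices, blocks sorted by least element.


A_4 Cartan matrix, 4 simple roots permuted; ρ=(1,1,1,1).

W_29-reps of the 11 weights in Ā_29 (same 4-coord order as C):

  λ_1+ρ ↦ (11, 5, 7, 1)
  λ_2+ρ ↦ (1, 19, 2, 1)
  λ_3+ρ ↦ (2, 3, 9, 12)
  λ_4+ρ ↦ (12, 13, 0, 1)
  λ_5+ρ ↦ (2, 3, 9, 12)
  λ_6+ρ ↦ (1, 19, 2, 1)
  λ_7+ρ ↦ (2, 3, 9, 12)
  λ_8+ρ ↦ (1, 19, 2, 1)
  λ_9+ρ ↦ (1, 19, 2, 1)
  λ_10+ρ ↦ (1, 19, 2, 1)
  λ_11+ρ ↦ (12, 13, 0, 1)

Grouping the 11 weights by Ā_29-representative: 4 linkage classes.

[[1], [2, 6, 8, 9, 10], [3, 5, 7], [4, 11]]


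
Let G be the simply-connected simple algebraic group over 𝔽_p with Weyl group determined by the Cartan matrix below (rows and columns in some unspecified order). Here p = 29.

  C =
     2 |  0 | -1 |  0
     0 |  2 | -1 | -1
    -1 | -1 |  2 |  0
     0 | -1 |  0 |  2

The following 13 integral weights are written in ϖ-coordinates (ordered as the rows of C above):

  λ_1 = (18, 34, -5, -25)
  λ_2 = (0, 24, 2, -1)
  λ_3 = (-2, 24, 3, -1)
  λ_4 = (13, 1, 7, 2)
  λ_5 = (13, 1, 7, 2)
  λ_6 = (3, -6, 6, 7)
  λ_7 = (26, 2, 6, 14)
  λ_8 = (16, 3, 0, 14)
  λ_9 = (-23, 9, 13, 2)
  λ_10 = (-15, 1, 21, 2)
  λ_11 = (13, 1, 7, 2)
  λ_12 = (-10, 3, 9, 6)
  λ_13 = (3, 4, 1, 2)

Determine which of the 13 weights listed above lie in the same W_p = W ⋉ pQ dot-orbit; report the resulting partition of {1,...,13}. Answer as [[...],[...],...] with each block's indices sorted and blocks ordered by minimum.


Cartan matrix: type A_4 (|W|=120); un-permuting the 4 rows.

Ā_29 reps of the 13 weights (A_4, coords as presented):

    λ_1 → (4, 5, 2, 3)
    λ_2 → (1, 25, 3, 0)
    λ_3 → (1, 25, 3, 0)
    λ_4 → (14, 2, 8, 3)
    λ_5 → (14, 2, 8, 3)
    λ_6 → (4, 5, 2, 3)
    λ_7 → (4, 5, 2, 3)
    λ_8 → (9, 4, 1, 7)
    λ_9 → (14, 2, 8, 3)
    λ_10 → (14, 2, 8, 3)
    λ_11 → (14, 2, 8, 3)
    λ_12 → (9, 4, 1, 7)
    λ_13 → (4, 5, 2, 3)

Grouping the 13 weights by Ā_29-representative: 4 linkage classes.

[[1, 6, 7, 13], [2, 3], [4, 5, 9, 10, 11], [8, 12]]


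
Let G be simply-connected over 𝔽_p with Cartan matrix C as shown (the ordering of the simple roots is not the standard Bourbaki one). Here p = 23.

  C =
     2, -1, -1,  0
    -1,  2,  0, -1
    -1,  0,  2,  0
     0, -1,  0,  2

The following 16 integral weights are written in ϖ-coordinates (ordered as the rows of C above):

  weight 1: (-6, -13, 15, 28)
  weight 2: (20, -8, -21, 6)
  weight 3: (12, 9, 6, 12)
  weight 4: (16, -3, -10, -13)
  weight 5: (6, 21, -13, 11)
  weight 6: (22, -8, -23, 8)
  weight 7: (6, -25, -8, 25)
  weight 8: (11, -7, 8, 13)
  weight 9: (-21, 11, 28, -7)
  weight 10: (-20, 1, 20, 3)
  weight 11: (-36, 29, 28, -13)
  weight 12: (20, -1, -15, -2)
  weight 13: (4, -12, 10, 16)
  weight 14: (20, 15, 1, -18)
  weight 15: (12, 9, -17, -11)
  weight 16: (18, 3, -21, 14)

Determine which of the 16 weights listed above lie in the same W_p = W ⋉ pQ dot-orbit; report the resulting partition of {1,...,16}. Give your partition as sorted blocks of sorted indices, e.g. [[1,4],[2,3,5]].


Root system A_4: the 4×4 matrix C matches after relabeling.

Alcove-folded reps (p=23, 16 weights, presented ϖ-order):

  λ_1+ρ ↦ (6, 5, 5, 6)
  λ_2+ρ ↦ (6, 1, 14, 0)
  λ_3+ρ ↦ (0, 3, 13, 7)
  λ_4+ρ ↦ (6, 6, 3, 2)
  λ_5+ρ ↦ (6, 5, 5, 6)
  λ_6+ρ ↦ (6, 1, 14, 0)
  λ_7+ρ ↦ (6, 1, 14, 0)
  λ_8+ρ ↦ (6, 6, 3, 2)
  λ_9+ρ ↦ (6, 6, 3, 2)
  λ_10+ρ ↦ (2, 4, 2, 13)
  λ_11+ρ ↦ (6, 5, 5, 6)
  λ_12+ρ ↦ (6, 1, 14, 0)
  λ_13+ρ ↦ (6, 5, 5, 6)
  λ_14+ρ ↦ (6, 1, 14, 0)
  λ_15+ρ ↦ (0, 3, 13, 7)
  λ_16+ρ ↦ (1, 3, 4, 0)

Partition of {1..16} into 6 W_23-dot-orbits:

[[1, 5, 11, 13], [2, 6, 7, 12, 14], [3, 15], [4, 8, 9], [10], [16]]


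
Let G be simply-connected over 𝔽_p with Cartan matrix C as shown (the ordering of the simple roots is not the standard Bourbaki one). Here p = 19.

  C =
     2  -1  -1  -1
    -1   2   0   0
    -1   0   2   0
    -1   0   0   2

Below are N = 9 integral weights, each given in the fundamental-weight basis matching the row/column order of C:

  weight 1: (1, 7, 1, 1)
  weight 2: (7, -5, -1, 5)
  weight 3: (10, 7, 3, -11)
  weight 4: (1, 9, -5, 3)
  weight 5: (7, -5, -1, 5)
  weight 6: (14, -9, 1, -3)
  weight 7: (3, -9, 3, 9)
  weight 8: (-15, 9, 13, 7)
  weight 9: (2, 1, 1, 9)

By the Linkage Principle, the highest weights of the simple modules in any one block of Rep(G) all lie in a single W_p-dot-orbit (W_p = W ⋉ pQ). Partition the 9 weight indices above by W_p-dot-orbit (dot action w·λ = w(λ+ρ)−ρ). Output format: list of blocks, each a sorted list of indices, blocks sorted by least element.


Dynkin diagram of C (from the 6 off-diagonal −1 entries): D_4.

W_19-reps of the 9 weights in Ā_19 (same 4-coord order as C):

  λ_1+ρ ↦ (2, 8, 2, 2);  λ_2+ρ ↦ (4, 4, 0, 6);  λ_3+ρ ↦ (4, 4, 0, 6);  λ_4+ρ ↦ (2, 8, 2, 2);  λ_5+ρ ↦ (4, 4, 0, 6);  λ_6+ρ ↦ (2, 8, 2, 2);  λ_7+ρ ↦ (4, 4, 0, 6);  λ_8+ρ ↦ (4, 4, 0, 6);  λ_9+ρ ↦ (2, 2, 2, 10)

These 9 weights hit 3 W_19-dot-orbits; sizes (3, 5, 1):

[[1, 4, 6], [2, 3, 5, 7, 8], [9]]


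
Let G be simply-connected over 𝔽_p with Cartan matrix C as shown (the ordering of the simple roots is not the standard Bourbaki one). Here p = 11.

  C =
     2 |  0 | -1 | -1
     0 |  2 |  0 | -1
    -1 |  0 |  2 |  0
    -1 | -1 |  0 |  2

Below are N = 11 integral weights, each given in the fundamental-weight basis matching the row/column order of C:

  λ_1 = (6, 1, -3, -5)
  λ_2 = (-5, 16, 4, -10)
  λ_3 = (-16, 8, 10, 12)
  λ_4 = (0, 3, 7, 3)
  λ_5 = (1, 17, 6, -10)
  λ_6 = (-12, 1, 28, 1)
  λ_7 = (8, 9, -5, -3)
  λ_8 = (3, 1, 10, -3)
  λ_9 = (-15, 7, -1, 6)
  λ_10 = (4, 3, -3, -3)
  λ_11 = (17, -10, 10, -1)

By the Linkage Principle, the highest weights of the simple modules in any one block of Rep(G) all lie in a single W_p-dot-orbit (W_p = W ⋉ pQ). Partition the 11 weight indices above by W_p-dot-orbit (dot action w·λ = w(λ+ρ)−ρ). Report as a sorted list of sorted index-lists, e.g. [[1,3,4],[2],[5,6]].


A_4 Cartan matrix, 4 simple roots permuted; ρ=(1,1,1,1).

W_11-reps of the 11 weights in Ā_11 (same 4-coord order as C):

  λ_1 → (1, 2, 2, 2);  λ_2 → (1, 2, 2, 2);  λ_3 → (0, 2, 7, 2);  λ_4 → (1, 2, 2, 2);  λ_5 → (0, 2, 7, 2);  λ_6 → (0, 2, 7, 2);  λ_7 → (1, 2, 2, 2);  λ_8 → (0, 2, 7, 2);  λ_9 → (4, 0, 3, 3);  λ_10 → (1, 2, 2, 2);  λ_11 → (0, 2, 7, 2)

The 11 indices split into 3 linkage classes (same alcove rep ⇔ same W_11-dot-orbit):

[[1, 2, 4, 7, 10], [3, 5, 6, 8, 11], [9]]


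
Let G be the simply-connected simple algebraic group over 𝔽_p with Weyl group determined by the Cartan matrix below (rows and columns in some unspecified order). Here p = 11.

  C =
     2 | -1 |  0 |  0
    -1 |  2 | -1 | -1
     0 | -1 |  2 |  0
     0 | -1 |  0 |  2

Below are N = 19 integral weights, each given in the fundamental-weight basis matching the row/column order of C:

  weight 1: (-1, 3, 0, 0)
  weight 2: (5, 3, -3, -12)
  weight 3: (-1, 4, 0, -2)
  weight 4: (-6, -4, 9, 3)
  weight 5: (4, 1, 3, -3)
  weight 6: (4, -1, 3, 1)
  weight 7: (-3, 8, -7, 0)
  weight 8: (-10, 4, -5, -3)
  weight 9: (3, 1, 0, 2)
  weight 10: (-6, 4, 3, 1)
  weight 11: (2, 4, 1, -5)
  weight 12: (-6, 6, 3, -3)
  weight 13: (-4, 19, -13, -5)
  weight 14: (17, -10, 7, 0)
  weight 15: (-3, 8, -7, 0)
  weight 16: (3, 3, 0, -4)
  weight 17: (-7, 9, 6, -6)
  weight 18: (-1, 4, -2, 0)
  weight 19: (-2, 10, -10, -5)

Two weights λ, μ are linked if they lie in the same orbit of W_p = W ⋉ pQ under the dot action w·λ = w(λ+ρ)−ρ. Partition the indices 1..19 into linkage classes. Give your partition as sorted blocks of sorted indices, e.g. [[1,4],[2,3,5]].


Root system D_4: the 4×4 matrix C matches after relabeling.

Folding the 19 weights λ_j+ρ into Ā_11 (reps in the given 4-coord order):

    1: (0, 4, 1, 1)
    2: (2, 1, 6, 1)
    3: (0, 4, 1, 1)
    4: (3, 1, 2, 4)
    5: (5, 0, 4, 2)
    6: (5, 0, 4, 2)
    7: (2, 1, 6, 1)
    8: (4, 1, 1, 3)
    9: (4, 1, 1, 3)
    10: (5, 0, 4, 2)
    11: (3, 1, 2, 4)
    12: (5, 0, 4, 2)
    13: (4, 1, 1, 3)
    14: (2, 1, 6, 1)
    15: (2, 1, 6, 1)
    16: (4, 1, 1, 3)
    17: (0, 4, 1, 1)
    18: (0, 4, 1, 1)
    19: (2, 1, 6, 1)

Linkage partition of the 19 weights (5 classes, p=11):

[[1, 3, 17, 18], [2, 7, 14, 15, 19], [4, 11], [5, 6, 10, 12], [8, 9, 13, 16]]


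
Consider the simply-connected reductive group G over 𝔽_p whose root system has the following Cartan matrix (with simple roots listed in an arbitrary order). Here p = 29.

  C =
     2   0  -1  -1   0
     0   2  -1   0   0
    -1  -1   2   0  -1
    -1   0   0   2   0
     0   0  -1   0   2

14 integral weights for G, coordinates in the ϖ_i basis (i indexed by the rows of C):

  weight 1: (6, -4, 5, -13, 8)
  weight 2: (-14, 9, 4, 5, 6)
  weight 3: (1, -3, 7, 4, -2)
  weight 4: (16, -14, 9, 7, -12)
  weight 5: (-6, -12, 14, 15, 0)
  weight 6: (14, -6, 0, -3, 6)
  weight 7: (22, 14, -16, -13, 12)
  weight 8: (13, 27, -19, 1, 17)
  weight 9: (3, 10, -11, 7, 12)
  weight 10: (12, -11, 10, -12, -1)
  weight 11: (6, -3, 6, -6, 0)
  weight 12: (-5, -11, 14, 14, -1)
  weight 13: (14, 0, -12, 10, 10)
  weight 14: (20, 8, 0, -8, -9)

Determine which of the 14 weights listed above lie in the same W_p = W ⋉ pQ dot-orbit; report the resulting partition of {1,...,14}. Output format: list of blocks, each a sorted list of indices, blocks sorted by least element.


D_5 Cartan matrix, 5 simple roots permuted; ρ=(1,1,1,1,1).

W_29-reps of the 14 weights in Ā_29 (same 5-coord order as C):

  1: (3, 1, 2, 7, 7) · 2: (2, 2, 5, 5, 1) · 3: (2, 2, 5, 5, 1) · 4: (6, 1, 4, 2, 3) · 5: (2, 10, 1, 11, 0) · 6: (6, 1, 4, 2, 3) · 7: (3, 0, 6, 5, 2) · 8: (2, 10, 1, 11, 0) · 9: (6, 1, 4, 2, 3) · 10: (2, 10, 1, 11, 0) · 11: (2, 2, 5, 5, 1) · 12: (2, 10, 1, 11, 0) · 13: (2, 10, 1, 11, 0) · 14: (2, 2, 5, 5, 1)

Partition of {1..14} into 5 W_29-dot-orbits:

[[1], [2, 3, 11, 14], [4, 6, 9], [5, 8, 10, 12, 13], [7]]


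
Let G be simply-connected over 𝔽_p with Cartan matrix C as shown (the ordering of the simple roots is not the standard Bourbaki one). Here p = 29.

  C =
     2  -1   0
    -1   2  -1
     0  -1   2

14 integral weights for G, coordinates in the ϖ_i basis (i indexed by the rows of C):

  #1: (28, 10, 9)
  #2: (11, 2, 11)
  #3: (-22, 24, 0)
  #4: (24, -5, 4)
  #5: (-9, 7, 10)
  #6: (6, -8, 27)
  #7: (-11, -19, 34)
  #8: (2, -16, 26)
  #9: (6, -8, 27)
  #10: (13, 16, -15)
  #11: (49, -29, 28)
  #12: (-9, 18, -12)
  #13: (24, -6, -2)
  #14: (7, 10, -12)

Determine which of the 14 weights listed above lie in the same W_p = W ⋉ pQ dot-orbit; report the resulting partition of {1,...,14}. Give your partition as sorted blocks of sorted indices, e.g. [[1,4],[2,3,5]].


C ↔ A_3 under row/col permutation; |W(A_3)| = 24.

Each λ_j+ρ reduced to Ā_29; 3-tuples below use C's row order:

  λ_1+ρ ↦ (8, 0, 11)
  λ_2+ρ ↦ (12, 3, 12)
  λ_3+ρ ↦ (21, 4, 1)
  λ_4+ρ ↦ (21, 4, 1)
  λ_5+ρ ↦ (8, 0, 11)
  λ_6+ρ ↦ (0, 7, 21)
  λ_7+ρ ↦ (12, 10, 1)
  λ_8+ρ ↦ (12, 3, 12)
  λ_9+ρ ↦ (0, 7, 21)
  λ_10+ρ ↦ (12, 3, 12)
  λ_11+ρ ↦ (0, 7, 21)
  λ_12+ρ ↦ (8, 0, 11)
  λ_13+ρ ↦ (19, 1, 5)
  λ_14+ρ ↦ (8, 0, 11)

Grouping the 14 weights by Ā_29-representative: 6 linkage classes.

[[1, 5, 12, 14], [2, 8, 10], [3, 4], [6, 9, 11], [7], [13]]


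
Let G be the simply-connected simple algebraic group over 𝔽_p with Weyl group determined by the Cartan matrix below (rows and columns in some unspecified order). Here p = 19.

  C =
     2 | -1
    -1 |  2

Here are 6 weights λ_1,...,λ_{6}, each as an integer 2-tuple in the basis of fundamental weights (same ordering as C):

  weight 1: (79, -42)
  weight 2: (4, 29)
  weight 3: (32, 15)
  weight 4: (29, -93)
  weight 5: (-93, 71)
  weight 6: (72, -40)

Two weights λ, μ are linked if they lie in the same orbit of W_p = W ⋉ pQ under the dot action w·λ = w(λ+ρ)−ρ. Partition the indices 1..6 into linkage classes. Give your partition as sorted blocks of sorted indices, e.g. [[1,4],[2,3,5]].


Dynkin diagram of C (from the 2 off-diagonal −1 entries): A_2.

W_19-reps of the 6 weights in Ā_19 (same 2-coord order as C):

  λ_1+ρ ↦ (1, 3)
  λ_2+ρ ↦ (11, 3)
  λ_3+ρ ↦ (11, 3)
  λ_4+ρ ↦ (11, 3)
  λ_5+ρ ↦ (1, 3)
  λ_6+ρ ↦ (1, 3)

Partition of {1..6} into 2 W_19-dot-orbits:

[[1, 5, 6], [2, 3, 4]]


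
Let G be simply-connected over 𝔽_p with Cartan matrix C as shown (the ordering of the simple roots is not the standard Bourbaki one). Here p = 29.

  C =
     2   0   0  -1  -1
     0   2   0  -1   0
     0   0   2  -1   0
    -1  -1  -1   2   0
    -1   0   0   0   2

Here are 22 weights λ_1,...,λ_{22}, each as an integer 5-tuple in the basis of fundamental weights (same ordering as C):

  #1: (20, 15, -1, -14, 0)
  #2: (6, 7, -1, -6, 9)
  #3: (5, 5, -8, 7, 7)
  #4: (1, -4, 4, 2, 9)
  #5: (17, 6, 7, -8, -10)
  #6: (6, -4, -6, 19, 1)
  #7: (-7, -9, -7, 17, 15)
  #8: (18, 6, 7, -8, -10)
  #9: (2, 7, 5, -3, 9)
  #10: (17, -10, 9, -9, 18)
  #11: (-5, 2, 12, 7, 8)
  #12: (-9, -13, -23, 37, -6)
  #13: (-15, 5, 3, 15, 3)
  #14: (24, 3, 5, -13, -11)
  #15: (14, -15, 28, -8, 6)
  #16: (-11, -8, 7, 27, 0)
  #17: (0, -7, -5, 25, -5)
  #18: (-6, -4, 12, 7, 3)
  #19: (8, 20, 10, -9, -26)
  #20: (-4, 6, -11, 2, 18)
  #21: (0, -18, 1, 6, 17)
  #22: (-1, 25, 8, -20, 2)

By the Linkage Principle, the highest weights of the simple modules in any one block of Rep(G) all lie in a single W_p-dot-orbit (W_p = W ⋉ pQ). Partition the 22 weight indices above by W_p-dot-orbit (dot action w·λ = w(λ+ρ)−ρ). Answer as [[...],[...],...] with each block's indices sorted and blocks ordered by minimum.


Cartan matrix: type D_5 (|W|=1920); un-permuting the 5 rows.

Each λ_j+ρ reduced to Ā_29; 5-tuples below use C's row order:

  [1] (4, 3, 13, 0, 1);  [2] (2, 3, 5, 0, 10);  [3] (0, 6, 7, 1, 8);  [4] (2, 3, 5, 0, 10);  [5] (2, 0, 1, 7, 9);  [6] (2, 3, 5, 0, 10);  [7] (1, 6, 4, 2, 10);  [8] (2, 0, 1, 7, 9);  [9] (1, 6, 4, 2, 10);  [10] (2, 0, 1, 7, 9);  [11] (4, 3, 13, 0, 1);  [12] (4, 3, 13, 0, 1);  [13] (1, 6, 4, 2, 10);  [14] (1, 6, 4, 2, 10);  [15] (0, 6, 7, 1, 8);  [16] (2, 0, 1, 7, 9);  [17] (1, 6, 4, 2, 10);  [18] (4, 3, 13, 0, 1);  [19] (4, 3, 13, 0, 1);  [20] (7, 3, 0, 0, 9);  [21] (2, 0, 1, 7, 9);  [22] (7, 3, 0, 0, 9)

The 22 indices split into 6 linkage classes (same alcove rep ⇔ same W_29-dot-orbit):

[[1, 11, 12, 18, 19], [2, 4, 6], [3, 15], [5, 8, 10, 16, 21], [7, 9, 13, 14, 17], [20, 22]]


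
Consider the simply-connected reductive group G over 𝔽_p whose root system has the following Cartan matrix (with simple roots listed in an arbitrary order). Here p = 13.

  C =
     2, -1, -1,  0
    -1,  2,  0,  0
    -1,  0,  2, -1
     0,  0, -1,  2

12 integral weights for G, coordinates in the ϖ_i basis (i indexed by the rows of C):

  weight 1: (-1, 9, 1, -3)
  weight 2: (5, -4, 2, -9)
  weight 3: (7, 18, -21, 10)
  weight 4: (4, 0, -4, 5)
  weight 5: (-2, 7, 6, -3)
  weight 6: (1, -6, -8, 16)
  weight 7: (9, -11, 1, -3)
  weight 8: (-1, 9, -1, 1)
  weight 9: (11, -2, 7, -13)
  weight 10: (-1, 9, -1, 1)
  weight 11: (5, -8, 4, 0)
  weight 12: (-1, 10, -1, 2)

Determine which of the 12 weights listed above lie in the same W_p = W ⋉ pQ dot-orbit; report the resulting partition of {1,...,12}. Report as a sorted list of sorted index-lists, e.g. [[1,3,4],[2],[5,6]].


Root system A_4: the 4×4 matrix C matches after relabeling.

W_13-reps of the 12 weights in Ā_13 (same 4-coord order as C):

  λ_1 → (0, 10, 0, 2) · λ_2 → (2, 1, 3, 3) · λ_3 → (1, 6, 4, 1) · λ_4 → (2, 1, 3, 3) · λ_5 → (1, 6, 4, 1) · λ_6 → (2, 1, 3, 3) · λ_7 → (0, 10, 0, 2) · λ_8 → (0, 10, 0, 2) · λ_9 → (1, 6, 4, 1) · λ_10 → (0, 10, 0, 2) · λ_11 → (1, 6, 4, 1) · λ_12 → (0, 10, 0, 2)

3 distinct reps among the 12 weights ⇒ 3 W_13-linkage classes:

[[1, 7, 8, 10, 12], [2, 4, 6], [3, 5, 9, 11]]
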